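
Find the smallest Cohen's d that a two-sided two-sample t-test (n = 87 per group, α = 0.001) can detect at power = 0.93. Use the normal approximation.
d ≈ 0.72

Minimum detectable effect (two-sample t-test, normal approximation):
d = (z_{α/2} + z_β) / √(n/2)
d = (3.291 + 1.476) / √(87/2)
d = 4.766 / 6.595
d ≈ 0.72

By Cohen's convention (0.2 small / 0.5 medium / 0.8 large): medium effect.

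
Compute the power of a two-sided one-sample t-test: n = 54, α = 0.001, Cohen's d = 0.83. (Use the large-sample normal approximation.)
Power ≈ 1.00

Power calculation (one-sample t-test, normal approximation):
z_β = d · √n - z_{α/2}
z_β = 0.83 · √54 - 3.291
z_β = 0.83 · 7.348 - 3.291
z_β = 2.809

Power = Φ(z_β) = Φ(2.809) ≈ 0.998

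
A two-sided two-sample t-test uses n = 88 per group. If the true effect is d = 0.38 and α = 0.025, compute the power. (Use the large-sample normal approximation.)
Power ≈ 0.61

Power calculation (two-sample t-test, normal approximation):
z_β = d · √(n/2) - z_{α/2}
z_β = 0.38 · √(88/2) - 2.241
z_β = 0.38 · 6.633 - 2.241
z_β = 0.279

Power = Φ(z_β) = Φ(0.279) ≈ 0.610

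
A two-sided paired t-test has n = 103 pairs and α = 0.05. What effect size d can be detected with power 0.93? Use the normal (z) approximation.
d ≈ 0.34

Minimum detectable effect (paired t-test, normal approximation):
d = (z_{α/2} + z_β) / √n
d = (1.960 + 1.476) / √103
d = 3.436 / 10.149
d ≈ 0.34

By Cohen's convention (0.2 small / 0.5 medium / 0.8 large): small effect.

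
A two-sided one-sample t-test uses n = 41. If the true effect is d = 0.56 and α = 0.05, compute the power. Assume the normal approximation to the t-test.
Power ≈ 0.95

Power calculation (one-sample t-test, normal approximation):
z_β = d · √n - z_{α/2}
z_β = 0.56 · √41 - 1.960
z_β = 0.56 · 6.403 - 1.960
z_β = 1.626

Power = Φ(z_β) = Φ(1.626) ≈ 0.948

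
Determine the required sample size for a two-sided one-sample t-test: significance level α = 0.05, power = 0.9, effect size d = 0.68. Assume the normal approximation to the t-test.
n = 23

Sample size formula (one-sample t-test, normal approximation):
n = ((z_{α/2} + z_β) / d)²

z_{α/2} = 1.960 (for α = 0.05, two-sided)
z_β = 1.282 (for power = 0.9)
d = 0.68

n = ((1.960 + 1.282) / 0.68)²
n = (4.768)²
n ≈ 22.73
Round up to the next whole number: n = 23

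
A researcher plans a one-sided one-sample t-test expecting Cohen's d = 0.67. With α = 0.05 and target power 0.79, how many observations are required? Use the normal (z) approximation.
n = 14

Sample size formula (one-sample t-test, normal approximation):
n = ((z_α + z_β) / d)²

z_α = 1.645 (for α = 0.05, one-sided)
z_β = 0.806 (for power = 0.79)
d = 0.67

n = ((1.645 + 0.806) / 0.67)²
n = (3.658)²
n ≈ 13.38
Round up to the next whole number: n = 14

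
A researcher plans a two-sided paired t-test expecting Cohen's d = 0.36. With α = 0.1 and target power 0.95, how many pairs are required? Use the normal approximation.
n = 84 pairs

Sample size formula (paired t-test, normal approximation):
n = ((z_{α/2} + z_β) / d)²

z_{α/2} = 1.645 (for α = 0.1, two-sided)
z_β = 1.645 (for power = 0.95)
d = 0.36

n = ((1.645 + 1.645) / 0.36)²
n = (9.139)²
n ≈ 83.52
Round up to the next whole number: n = 84 pairs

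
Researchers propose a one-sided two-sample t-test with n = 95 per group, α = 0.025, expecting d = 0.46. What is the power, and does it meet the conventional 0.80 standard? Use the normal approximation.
Power ≈ 0.89; the study is adequately powered (power ≥ 0.80)

Power calculation (two-sample t-test, normal approximation):
z_β = d · √(n/2) - z_α
z_β = 0.46 · √(95/2) - 1.960
z_β = 0.46 · 6.892 - 1.960
z_β = 1.210

Power = Φ(z_β) = Φ(1.210) ≈ 0.887

Effect size d = 0.46 is small by Cohen's convention (0.2/0.5/0.8).

Threshold: power ≥ 0.80 is conventionally adequate.
Power ≈ 0.89 → the study is adequately powered (power ≥ 0.80).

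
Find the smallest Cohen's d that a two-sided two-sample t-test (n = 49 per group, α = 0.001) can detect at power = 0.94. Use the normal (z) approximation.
d ≈ 0.98

Minimum detectable effect (two-sample t-test, normal approximation):
d = (z_{α/2} + z_β) / √(n/2)
d = (3.291 + 1.555) / √(49/2)
d = 4.845 / 4.950
d ≈ 0.98

By Cohen's convention (0.2 small / 0.5 medium / 0.8 large): large effect.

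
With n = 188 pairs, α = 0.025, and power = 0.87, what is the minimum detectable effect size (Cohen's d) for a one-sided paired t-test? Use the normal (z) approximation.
d ≈ 0.23

Minimum detectable effect (paired t-test, normal approximation):
d = (z_α + z_β) / √n
d = (1.960 + 1.126) / √188
d = 3.086 / 13.711
d ≈ 0.23

By Cohen's convention (0.2 small / 0.5 medium / 0.8 large): small effect.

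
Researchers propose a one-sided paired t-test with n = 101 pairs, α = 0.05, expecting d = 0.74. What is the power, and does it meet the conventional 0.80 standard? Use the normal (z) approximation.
Power ≈ 1.00; the study is adequately powered (power ≥ 0.80)

Power calculation (paired t-test, normal approximation):
z_β = d · √n - z_α
z_β = 0.74 · √101 - 1.645
z_β = 0.74 · 10.050 - 1.645
z_β = 5.792

Power = Φ(z_β) = Φ(5.792) ≈ 1.000

Effect size d = 0.74 is medium by Cohen's convention (0.2/0.5/0.8).

Threshold: power ≥ 0.80 is conventionally adequate.
Power ≈ 1.00 → the study is adequately powered (power ≥ 0.80).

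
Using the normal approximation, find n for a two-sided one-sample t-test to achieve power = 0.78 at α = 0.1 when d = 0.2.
n = 147

Sample size formula (one-sample t-test, normal approximation):
n = ((z_{α/2} + z_β) / d)²

z_{α/2} = 1.645 (for α = 0.1, two-sided)
z_β = 0.772 (for power = 0.78)
d = 0.2

n = ((1.645 + 0.772) / 0.2)²
n = (12.085)²
n ≈ 146.05
Round up to the next whole number: n = 147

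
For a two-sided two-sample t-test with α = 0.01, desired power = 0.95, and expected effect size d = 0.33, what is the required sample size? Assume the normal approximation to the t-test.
n = 328 per group

Sample size formula (two-sample t-test, normal approximation):
n = 2 · ((z_{α/2} + z_β) / d)²

z_{α/2} = 2.576 (for α = 0.01, two-sided)
z_β = 1.645 (for power = 0.95)
d = 0.33

n = 2 · ((2.576 + 1.645) / 0.33)²
n = 2 · (12.791)²
n ≈ 327.22
Round up to the next whole number: n = 328 per group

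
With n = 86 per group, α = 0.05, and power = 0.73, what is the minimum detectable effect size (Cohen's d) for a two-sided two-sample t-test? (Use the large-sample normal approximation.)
d ≈ 0.39

Minimum detectable effect (two-sample t-test, normal approximation):
d = (z_{α/2} + z_β) / √(n/2)
d = (1.960 + 0.613) / √(86/2)
d = 2.573 / 6.557
d ≈ 0.39

By Cohen's convention (0.2 small / 0.5 medium / 0.8 large): small effect.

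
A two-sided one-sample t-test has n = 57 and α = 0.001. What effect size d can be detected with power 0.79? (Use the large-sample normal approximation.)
d ≈ 0.54

Minimum detectable effect (one-sample t-test, normal approximation):
d = (z_{α/2} + z_β) / √n
d = (3.291 + 0.806) / √57
d = 4.097 / 7.550
d ≈ 0.54

By Cohen's convention (0.2 small / 0.5 medium / 0.8 large): medium effect.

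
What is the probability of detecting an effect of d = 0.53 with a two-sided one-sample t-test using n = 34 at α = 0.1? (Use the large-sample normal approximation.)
Power ≈ 0.93

Power calculation (one-sample t-test, normal approximation):
z_β = d · √n - z_{α/2}
z_β = 0.53 · √34 - 1.645
z_β = 0.53 · 5.831 - 1.645
z_β = 1.446

Power = Φ(z_β) = Φ(1.446) ≈ 0.926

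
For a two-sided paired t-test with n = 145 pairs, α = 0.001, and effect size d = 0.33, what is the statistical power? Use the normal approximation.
Power ≈ 0.75

Power calculation (paired t-test, normal approximation):
z_β = d · √n - z_{α/2}
z_β = 0.33 · √145 - 3.291
z_β = 0.33 · 12.042 - 3.291
z_β = 0.683

Power = Φ(z_β) = Φ(0.683) ≈ 0.753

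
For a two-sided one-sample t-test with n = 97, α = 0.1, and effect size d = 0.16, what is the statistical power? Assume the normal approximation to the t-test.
Power ≈ 0.47

Power calculation (one-sample t-test, normal approximation):
z_β = d · √n - z_{α/2}
z_β = 0.16 · √97 - 1.645
z_β = 0.16 · 9.849 - 1.645
z_β = -0.069

Power = Φ(z_β) = Φ(-0.069) ≈ 0.472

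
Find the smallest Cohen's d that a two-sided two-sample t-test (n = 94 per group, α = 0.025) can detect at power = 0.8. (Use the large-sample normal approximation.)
d ≈ 0.45

Minimum detectable effect (two-sample t-test, normal approximation):
d = (z_{α/2} + z_β) / √(n/2)
d = (2.241 + 0.842) / √(94/2)
d = 3.083 / 6.856
d ≈ 0.45

By Cohen's convention (0.2 small / 0.5 medium / 0.8 large): small effect.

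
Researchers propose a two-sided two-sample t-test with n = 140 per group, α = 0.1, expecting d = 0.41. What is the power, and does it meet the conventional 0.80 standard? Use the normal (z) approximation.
Power ≈ 0.96; the study is adequately powered (power ≥ 0.80)

Power calculation (two-sample t-test, normal approximation):
z_β = d · √(n/2) - z_{α/2}
z_β = 0.41 · √(140/2) - 1.645
z_β = 0.41 · 8.367 - 1.645
z_β = 1.785

Power = Φ(z_β) = Φ(1.785) ≈ 0.963

Effect size d = 0.41 is small by Cohen's convention (0.2/0.5/0.8).

Threshold: power ≥ 0.80 is conventionally adequate.
Power ≈ 0.96 → the study is adequately powered (power ≥ 0.80).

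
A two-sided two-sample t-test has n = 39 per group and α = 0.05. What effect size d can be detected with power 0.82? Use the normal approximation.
d ≈ 0.65

Minimum detectable effect (two-sample t-test, normal approximation):
d = (z_{α/2} + z_β) / √(n/2)
d = (1.960 + 0.915) / √(39/2)
d = 2.875 / 4.416
d ≈ 0.65

By Cohen's convention (0.2 small / 0.5 medium / 0.8 large): medium effect.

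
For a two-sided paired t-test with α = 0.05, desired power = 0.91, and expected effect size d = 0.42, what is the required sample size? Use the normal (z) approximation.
n = 62 pairs

Sample size formula (paired t-test, normal approximation):
n = ((z_{α/2} + z_β) / d)²

z_{α/2} = 1.960 (for α = 0.05, two-sided)
z_β = 1.341 (for power = 0.91)
d = 0.42

n = ((1.960 + 1.341) / 0.42)²
n = (7.860)²
n ≈ 61.78
Round up to the next whole number: n = 62 pairs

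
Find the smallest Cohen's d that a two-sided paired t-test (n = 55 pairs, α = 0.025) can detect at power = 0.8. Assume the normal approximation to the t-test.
d ≈ 0.42

Minimum detectable effect (paired t-test, normal approximation):
d = (z_{α/2} + z_β) / √n
d = (2.241 + 0.842) / √55
d = 3.083 / 7.416
d ≈ 0.42

By Cohen's convention (0.2 small / 0.5 medium / 0.8 large): small effect.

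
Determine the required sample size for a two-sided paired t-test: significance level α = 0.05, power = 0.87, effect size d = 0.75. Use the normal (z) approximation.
n = 17 pairs

Sample size formula (paired t-test, normal approximation):
n = ((z_{α/2} + z_β) / d)²

z_{α/2} = 1.960 (for α = 0.05, two-sided)
z_β = 1.126 (for power = 0.87)
d = 0.75

n = ((1.960 + 1.126) / 0.75)²
n = (4.115)²
n ≈ 16.93
Round up to the next whole number: n = 17 pairs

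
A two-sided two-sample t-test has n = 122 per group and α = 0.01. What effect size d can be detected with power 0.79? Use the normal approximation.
d ≈ 0.43

Minimum detectable effect (two-sample t-test, normal approximation):
d = (z_{α/2} + z_β) / √(n/2)
d = (2.576 + 0.806) / √(122/2)
d = 3.382 / 7.810
d ≈ 0.43

By Cohen's convention (0.2 small / 0.5 medium / 0.8 large): small effect.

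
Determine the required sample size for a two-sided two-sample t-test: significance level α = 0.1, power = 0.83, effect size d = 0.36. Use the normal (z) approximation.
n = 105 per group

Sample size formula (two-sample t-test, normal approximation):
n = 2 · ((z_{α/2} + z_β) / d)²

z_{α/2} = 1.645 (for α = 0.1, two-sided)
z_β = 0.954 (for power = 0.83)
d = 0.36

n = 2 · ((1.645 + 0.954) / 0.36)²
n = 2 · (7.219)²
n ≈ 104.23
Round up to the next whole number: n = 105 per group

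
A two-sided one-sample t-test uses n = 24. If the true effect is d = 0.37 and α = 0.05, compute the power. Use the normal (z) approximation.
Power ≈ 0.44

Power calculation (one-sample t-test, normal approximation):
z_β = d · √n - z_{α/2}
z_β = 0.37 · √24 - 1.960
z_β = 0.37 · 4.899 - 1.960
z_β = -0.147

Power = Φ(z_β) = Φ(-0.147) ≈ 0.441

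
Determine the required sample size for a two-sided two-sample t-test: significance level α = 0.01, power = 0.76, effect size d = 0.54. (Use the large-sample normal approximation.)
n = 74 per group

Sample size formula (two-sample t-test, normal approximation):
n = 2 · ((z_{α/2} + z_β) / d)²

z_{α/2} = 2.576 (for α = 0.01, two-sided)
z_β = 0.706 (for power = 0.76)
d = 0.54

n = 2 · ((2.576 + 0.706) / 0.54)²
n = 2 · (6.078)²
n ≈ 73.88
Round up to the next whole number: n = 74 per group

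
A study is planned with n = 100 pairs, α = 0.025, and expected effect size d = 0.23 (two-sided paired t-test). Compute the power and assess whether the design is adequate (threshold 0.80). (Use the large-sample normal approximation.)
Power ≈ 0.52; the study is underpowered (power < 0.80)

Power calculation (paired t-test, normal approximation):
z_β = d · √n - z_{α/2}
z_β = 0.23 · √100 - 2.241
z_β = 0.23 · 10.000 - 2.241
z_β = 0.059

Power = Φ(z_β) = Φ(0.059) ≈ 0.523

Effect size d = 0.23 is small by Cohen's convention (0.2/0.5/0.8).

Threshold: power ≥ 0.80 is conventionally adequate.
Power ≈ 0.52 → the study is underpowered (power < 0.80).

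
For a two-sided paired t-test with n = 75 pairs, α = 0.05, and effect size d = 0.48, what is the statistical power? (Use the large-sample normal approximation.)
Power ≈ 0.99

Power calculation (paired t-test, normal approximation):
z_β = d · √n - z_{α/2}
z_β = 0.48 · √75 - 1.960
z_β = 0.48 · 8.660 - 1.960
z_β = 2.197

Power = Φ(z_β) = Φ(2.197) ≈ 0.986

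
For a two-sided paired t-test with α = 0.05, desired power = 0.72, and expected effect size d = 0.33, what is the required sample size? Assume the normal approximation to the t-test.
n = 60 pairs

Sample size formula (paired t-test, normal approximation):
n = ((z_{α/2} + z_β) / d)²

z_{α/2} = 1.960 (for α = 0.05, two-sided)
z_β = 0.583 (for power = 0.72)
d = 0.33

n = ((1.960 + 0.583) / 0.33)²
n = (7.706)²
n ≈ 59.38
Round up to the next whole number: n = 60 pairs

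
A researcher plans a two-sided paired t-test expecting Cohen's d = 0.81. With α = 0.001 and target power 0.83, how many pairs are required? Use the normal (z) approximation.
n = 28 pairs

Sample size formula (paired t-test, normal approximation):
n = ((z_{α/2} + z_β) / d)²

z_{α/2} = 3.291 (for α = 0.001, two-sided)
z_β = 0.954 (for power = 0.83)
d = 0.81

n = ((3.291 + 0.954) / 0.81)²
n = (5.241)²
n ≈ 27.47
Round up to the next whole number: n = 28 pairs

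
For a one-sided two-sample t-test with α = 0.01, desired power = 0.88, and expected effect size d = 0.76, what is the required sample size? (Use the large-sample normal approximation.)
n = 43 per group

Sample size formula (two-sample t-test, normal approximation):
n = 2 · ((z_α + z_β) / d)²

z_α = 2.326 (for α = 0.01, one-sided)
z_β = 1.175 (for power = 0.88)
d = 0.76

n = 2 · ((2.326 + 1.175) / 0.76)²
n = 2 · (4.607)²
n ≈ 42.45
Round up to the next whole number: n = 43 per group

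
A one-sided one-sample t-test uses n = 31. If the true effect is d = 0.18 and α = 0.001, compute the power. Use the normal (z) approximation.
Power ≈ 0.02

Power calculation (one-sample t-test, normal approximation):
z_β = d · √n - z_α
z_β = 0.18 · √31 - 3.090
z_β = 0.18 · 5.568 - 3.090
z_β = -2.088

Power = Φ(z_β) = Φ(-2.088) ≈ 0.018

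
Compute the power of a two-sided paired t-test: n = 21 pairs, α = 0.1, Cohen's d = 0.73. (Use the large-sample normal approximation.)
Power ≈ 0.96

Power calculation (paired t-test, normal approximation):
z_β = d · √n - z_{α/2}
z_β = 0.73 · √21 - 1.645
z_β = 0.73 · 4.583 - 1.645
z_β = 1.700

Power = Φ(z_β) = Φ(1.700) ≈ 0.955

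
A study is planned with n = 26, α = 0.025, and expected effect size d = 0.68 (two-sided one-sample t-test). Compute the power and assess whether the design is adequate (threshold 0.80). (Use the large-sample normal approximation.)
Power ≈ 0.89; the study is adequately powered (power ≥ 0.80)

Power calculation (one-sample t-test, normal approximation):
z_β = d · √n - z_{α/2}
z_β = 0.68 · √26 - 2.241
z_β = 0.68 · 5.099 - 2.241
z_β = 1.226

Power = Φ(z_β) = Φ(1.226) ≈ 0.890

Effect size d = 0.68 is medium by Cohen's convention (0.2/0.5/0.8).

Threshold: power ≥ 0.80 is conventionally adequate.
Power ≈ 0.89 → the study is adequately powered (power ≥ 0.80).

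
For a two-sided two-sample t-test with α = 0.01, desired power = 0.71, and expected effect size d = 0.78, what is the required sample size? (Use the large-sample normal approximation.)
n = 33 per group

Sample size formula (two-sample t-test, normal approximation):
n = 2 · ((z_{α/2} + z_β) / d)²

z_{α/2} = 2.576 (for α = 0.01, two-sided)
z_β = 0.553 (for power = 0.71)
d = 0.78

n = 2 · ((2.576 + 0.553) / 0.78)²
n = 2 · (4.012)²
n ≈ 32.19
Round up to the next whole number: n = 33 per group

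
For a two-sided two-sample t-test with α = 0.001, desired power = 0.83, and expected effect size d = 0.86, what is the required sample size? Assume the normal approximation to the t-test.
n = 49 per group

Sample size formula (two-sample t-test, normal approximation):
n = 2 · ((z_{α/2} + z_β) / d)²

z_{α/2} = 3.291 (for α = 0.001, two-sided)
z_β = 0.954 (for power = 0.83)
d = 0.86

n = 2 · ((3.291 + 0.954) / 0.86)²
n = 2 · (4.936)²
n ≈ 48.73
Round up to the next whole number: n = 49 per group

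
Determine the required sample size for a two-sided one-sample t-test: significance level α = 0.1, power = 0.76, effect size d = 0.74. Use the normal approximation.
n = 11

Sample size formula (one-sample t-test, normal approximation):
n = ((z_{α/2} + z_β) / d)²

z_{α/2} = 1.645 (for α = 0.1, two-sided)
z_β = 0.706 (for power = 0.76)
d = 0.74

n = ((1.645 + 0.706) / 0.74)²
n = (3.177)²
n ≈ 10.09
Round up to the next whole number: n = 11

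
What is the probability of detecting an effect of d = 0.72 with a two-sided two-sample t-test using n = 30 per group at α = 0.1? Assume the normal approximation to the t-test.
Power ≈ 0.87

Power calculation (two-sample t-test, normal approximation):
z_β = d · √(n/2) - z_{α/2}
z_β = 0.72 · √(30/2) - 1.645
z_β = 0.72 · 3.873 - 1.645
z_β = 1.144

Power = Φ(z_β) = Φ(1.144) ≈ 0.874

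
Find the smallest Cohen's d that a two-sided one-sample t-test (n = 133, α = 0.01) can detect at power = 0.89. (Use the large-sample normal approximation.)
d ≈ 0.33

Minimum detectable effect (one-sample t-test, normal approximation):
d = (z_{α/2} + z_β) / √n
d = (2.576 + 1.227) / √133
d = 3.802 / 11.533
d ≈ 0.33

By Cohen's convention (0.2 small / 0.5 medium / 0.8 large): small effect.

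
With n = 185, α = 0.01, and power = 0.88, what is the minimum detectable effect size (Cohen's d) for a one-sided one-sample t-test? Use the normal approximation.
d ≈ 0.26

Minimum detectable effect (one-sample t-test, normal approximation):
d = (z_α + z_β) / √n
d = (2.326 + 1.175) / √185
d = 3.501 / 13.601
d ≈ 0.26

By Cohen's convention (0.2 small / 0.5 medium / 0.8 large): small effect.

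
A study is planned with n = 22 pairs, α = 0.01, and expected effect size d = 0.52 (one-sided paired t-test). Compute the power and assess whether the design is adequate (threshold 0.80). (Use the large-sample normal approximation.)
Power ≈ 0.54; the study is underpowered (power < 0.80)

Power calculation (paired t-test, normal approximation):
z_β = d · √n - z_α
z_β = 0.52 · √22 - 2.326
z_β = 0.52 · 4.690 - 2.326
z_β = 0.113

Power = Φ(z_β) = Φ(0.113) ≈ 0.545

Effect size d = 0.52 is medium by Cohen's convention (0.2/0.5/0.8).

Threshold: power ≥ 0.80 is conventionally adequate.
Power ≈ 0.54 → the study is underpowered (power < 0.80).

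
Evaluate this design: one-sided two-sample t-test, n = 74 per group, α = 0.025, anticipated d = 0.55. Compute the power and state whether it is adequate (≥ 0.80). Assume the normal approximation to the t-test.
Power ≈ 0.92; the study is adequately powered (power ≥ 0.80)

Power calculation (two-sample t-test, normal approximation):
z_β = d · √(n/2) - z_α
z_β = 0.55 · √(74/2) - 1.960
z_β = 0.55 · 6.083 - 1.960
z_β = 1.386

Power = Φ(z_β) = Φ(1.386) ≈ 0.917

Effect size d = 0.55 is medium by Cohen's convention (0.2/0.5/0.8).

Threshold: power ≥ 0.80 is conventionally adequate.
Power ≈ 0.92 → the study is adequately powered (power ≥ 0.80).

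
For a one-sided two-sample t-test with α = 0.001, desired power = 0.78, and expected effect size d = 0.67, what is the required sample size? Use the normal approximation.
n = 67 per group

Sample size formula (two-sample t-test, normal approximation):
n = 2 · ((z_α + z_β) / d)²

z_α = 3.090 (for α = 0.001, one-sided)
z_β = 0.772 (for power = 0.78)
d = 0.67

n = 2 · ((3.090 + 0.772) / 0.67)²
n = 2 · (5.764)²
n ≈ 66.45
Round up to the next whole number: n = 67 per group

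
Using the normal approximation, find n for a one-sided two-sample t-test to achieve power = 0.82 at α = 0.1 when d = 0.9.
n = 12 per group

Sample size formula (two-sample t-test, normal approximation):
n = 2 · ((z_α + z_β) / d)²

z_α = 1.282 (for α = 0.1, one-sided)
z_β = 0.915 (for power = 0.82)
d = 0.9

n = 2 · ((1.282 + 0.915) / 0.9)²
n = 2 · (2.441)²
n ≈ 11.92
Round up to the next whole number: n = 12 per group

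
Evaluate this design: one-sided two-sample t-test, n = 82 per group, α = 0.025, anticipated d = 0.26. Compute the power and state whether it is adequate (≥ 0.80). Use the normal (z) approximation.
Power ≈ 0.38; the study is underpowered (power < 0.80)

Power calculation (two-sample t-test, normal approximation):
z_β = d · √(n/2) - z_α
z_β = 0.26 · √(82/2) - 1.960
z_β = 0.26 · 6.403 - 1.960
z_β = -0.295

Power = Φ(z_β) = Φ(-0.295) ≈ 0.384

Effect size d = 0.26 is small by Cohen's convention (0.2/0.5/0.8).

Threshold: power ≥ 0.80 is conventionally adequate.
Power ≈ 0.38 → the study is underpowered (power < 0.80).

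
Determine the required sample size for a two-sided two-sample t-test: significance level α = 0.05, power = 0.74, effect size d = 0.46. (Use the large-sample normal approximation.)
n = 65 per group

Sample size formula (two-sample t-test, normal approximation):
n = 2 · ((z_{α/2} + z_β) / d)²

z_{α/2} = 1.960 (for α = 0.05, two-sided)
z_β = 0.643 (for power = 0.74)
d = 0.46

n = 2 · ((1.960 + 0.643) / 0.46)²
n = 2 · (5.659)²
n ≈ 64.05
Round up to the next whole number: n = 65 per group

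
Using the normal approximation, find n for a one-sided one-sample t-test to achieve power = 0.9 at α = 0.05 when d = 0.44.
n = 45

Sample size formula (one-sample t-test, normal approximation):
n = ((z_α + z_β) / d)²

z_α = 1.645 (for α = 0.05, one-sided)
z_β = 1.282 (for power = 0.9)
d = 0.44

n = ((1.645 + 1.282) / 0.44)²
n = (6.652)²
n ≈ 44.25
Round up to the next whole number: n = 45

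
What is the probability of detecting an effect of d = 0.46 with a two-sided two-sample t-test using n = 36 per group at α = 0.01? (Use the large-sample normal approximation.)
Power ≈ 0.27

Power calculation (two-sample t-test, normal approximation):
z_β = d · √(n/2) - z_{α/2}
z_β = 0.46 · √(36/2) - 2.576
z_β = 0.46 · 4.243 - 2.576
z_β = -0.624

Power = Φ(z_β) = Φ(-0.624) ≈ 0.266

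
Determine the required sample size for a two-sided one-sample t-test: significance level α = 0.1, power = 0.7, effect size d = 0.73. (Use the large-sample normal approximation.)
n = 9

Sample size formula (one-sample t-test, normal approximation):
n = ((z_{α/2} + z_β) / d)²

z_{α/2} = 1.645 (for α = 0.1, two-sided)
z_β = 0.524 (for power = 0.7)
d = 0.73

n = ((1.645 + 0.524) / 0.73)²
n = (2.971)²
n ≈ 8.83
Round up to the next whole number: n = 9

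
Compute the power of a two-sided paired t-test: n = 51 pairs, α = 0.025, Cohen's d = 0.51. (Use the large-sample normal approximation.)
Power ≈ 0.92

Power calculation (paired t-test, normal approximation):
z_β = d · √n - z_{α/2}
z_β = 0.51 · √51 - 2.241
z_β = 0.51 · 7.141 - 2.241
z_β = 1.401

Power = Φ(z_β) = Φ(1.401) ≈ 0.919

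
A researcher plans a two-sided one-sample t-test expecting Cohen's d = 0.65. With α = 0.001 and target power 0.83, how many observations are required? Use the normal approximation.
n = 43

Sample size formula (one-sample t-test, normal approximation):
n = ((z_{α/2} + z_β) / d)²

z_{α/2} = 3.291 (for α = 0.001, two-sided)
z_β = 0.954 (for power = 0.83)
d = 0.65

n = ((3.291 + 0.954) / 0.65)²
n = (6.531)²
n ≈ 42.65
Round up to the next whole number: n = 43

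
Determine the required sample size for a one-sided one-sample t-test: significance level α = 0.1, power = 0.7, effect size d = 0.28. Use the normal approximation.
n = 42

Sample size formula (one-sample t-test, normal approximation):
n = ((z_α + z_β) / d)²

z_α = 1.282 (for α = 0.1, one-sided)
z_β = 0.524 (for power = 0.7)
d = 0.28

n = ((1.282 + 0.524) / 0.28)²
n = (6.450)²
n ≈ 41.60
Round up to the next whole number: n = 42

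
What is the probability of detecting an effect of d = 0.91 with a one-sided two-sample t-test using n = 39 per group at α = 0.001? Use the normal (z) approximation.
Power ≈ 0.82

Power calculation (two-sample t-test, normal approximation):
z_β = d · √(n/2) - z_α
z_β = 0.91 · √(39/2) - 3.090
z_β = 0.91 · 4.416 - 3.090
z_β = 0.928

Power = Φ(z_β) = Φ(0.928) ≈ 0.823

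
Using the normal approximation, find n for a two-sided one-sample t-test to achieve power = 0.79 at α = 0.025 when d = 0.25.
n = 149

Sample size formula (one-sample t-test, normal approximation):
n = ((z_{α/2} + z_β) / d)²

z_{α/2} = 2.241 (for α = 0.025, two-sided)
z_β = 0.806 (for power = 0.79)
d = 0.25

n = ((2.241 + 0.806) / 0.25)²
n = (12.188)²
n ≈ 148.55
Round up to the next whole number: n = 149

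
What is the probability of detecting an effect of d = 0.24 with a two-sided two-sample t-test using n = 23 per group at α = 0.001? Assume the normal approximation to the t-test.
Power ≈ 0.01

Power calculation (two-sample t-test, normal approximation):
z_β = d · √(n/2) - z_{α/2}
z_β = 0.24 · √(23/2) - 3.291
z_β = 0.24 · 3.391 - 3.291
z_β = -2.477

Power = Φ(z_β) = Φ(-2.477) ≈ 0.007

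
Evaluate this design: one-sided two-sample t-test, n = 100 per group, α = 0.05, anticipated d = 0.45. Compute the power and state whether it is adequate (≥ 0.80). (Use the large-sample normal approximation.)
Power ≈ 0.94; the study is adequately powered (power ≥ 0.80)

Power calculation (two-sample t-test, normal approximation):
z_β = d · √(n/2) - z_α
z_β = 0.45 · √(100/2) - 1.645
z_β = 0.45 · 7.071 - 1.645
z_β = 1.537

Power = Φ(z_β) = Φ(1.537) ≈ 0.938

Effect size d = 0.45 is small by Cohen's convention (0.2/0.5/0.8).

Threshold: power ≥ 0.80 is conventionally adequate.
Power ≈ 0.94 → the study is adequately powered (power ≥ 0.80).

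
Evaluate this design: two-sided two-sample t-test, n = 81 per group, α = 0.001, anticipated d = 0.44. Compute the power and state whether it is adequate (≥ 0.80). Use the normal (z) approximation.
Power ≈ 0.31; the study is underpowered (power < 0.80)

Power calculation (two-sample t-test, normal approximation):
z_β = d · √(n/2) - z_{α/2}
z_β = 0.44 · √(81/2) - 3.291
z_β = 0.44 · 6.364 - 3.291
z_β = -0.490

Power = Φ(z_β) = Φ(-0.490) ≈ 0.312

Effect size d = 0.44 is small by Cohen's convention (0.2/0.5/0.8).

Threshold: power ≥ 0.80 is conventionally adequate.
Power ≈ 0.31 → the study is underpowered (power < 0.80).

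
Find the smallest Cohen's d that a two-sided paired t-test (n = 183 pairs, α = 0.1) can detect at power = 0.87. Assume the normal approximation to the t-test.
d ≈ 0.20

Minimum detectable effect (paired t-test, normal approximation):
d = (z_{α/2} + z_β) / √n
d = (1.645 + 1.126) / √183
d = 2.771 / 13.528
d ≈ 0.20

By Cohen's convention (0.2 small / 0.5 medium / 0.8 large): small effect.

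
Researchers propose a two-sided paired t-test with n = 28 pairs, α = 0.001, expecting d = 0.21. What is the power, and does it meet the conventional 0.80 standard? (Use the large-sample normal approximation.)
Power ≈ 0.01; the study is underpowered (power < 0.80)

Power calculation (paired t-test, normal approximation):
z_β = d · √n - z_{α/2}
z_β = 0.21 · √28 - 3.291
z_β = 0.21 · 5.292 - 3.291
z_β = -2.179

Power = Φ(z_β) = Φ(-2.179) ≈ 0.015

Effect size d = 0.21 is small by Cohen's convention (0.2/0.5/0.8).

Threshold: power ≥ 0.80 is conventionally adequate.
Power ≈ 0.01 → the study is underpowered (power < 0.80).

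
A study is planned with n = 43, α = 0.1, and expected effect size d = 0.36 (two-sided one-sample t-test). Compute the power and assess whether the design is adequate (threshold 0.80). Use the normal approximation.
Power ≈ 0.76; the study is underpowered (power < 0.80)

Power calculation (one-sample t-test, normal approximation):
z_β = d · √n - z_{α/2}
z_β = 0.36 · √43 - 1.645
z_β = 0.36 · 6.557 - 1.645
z_β = 0.716

Power = Φ(z_β) = Φ(0.716) ≈ 0.763

Effect size d = 0.36 is small by Cohen's convention (0.2/0.5/0.8).

Threshold: power ≥ 0.80 is conventionally adequate.
Power ≈ 0.76 → the study is underpowered (power < 0.80).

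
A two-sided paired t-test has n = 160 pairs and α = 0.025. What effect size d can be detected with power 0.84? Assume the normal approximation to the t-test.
d ≈ 0.26

Minimum detectable effect (paired t-test, normal approximation):
d = (z_{α/2} + z_β) / √n
d = (2.241 + 0.994) / √160
d = 3.236 / 12.649
d ≈ 0.26

By Cohen's convention (0.2 small / 0.5 medium / 0.8 large): small effect.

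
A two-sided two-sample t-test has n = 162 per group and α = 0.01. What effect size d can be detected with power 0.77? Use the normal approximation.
d ≈ 0.37

Minimum detectable effect (two-sample t-test, normal approximation):
d = (z_{α/2} + z_β) / √(n/2)
d = (2.576 + 0.739) / √(162/2)
d = 3.315 / 9.000
d ≈ 0.37

By Cohen's convention (0.2 small / 0.5 medium / 0.8 large): small effect.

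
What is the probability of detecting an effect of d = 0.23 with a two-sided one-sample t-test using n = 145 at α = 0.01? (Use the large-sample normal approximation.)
Power ≈ 0.58

Power calculation (one-sample t-test, normal approximation):
z_β = d · √n - z_{α/2}
z_β = 0.23 · √145 - 2.576
z_β = 0.23 · 12.042 - 2.576
z_β = 0.194

Power = Φ(z_β) = Φ(0.194) ≈ 0.577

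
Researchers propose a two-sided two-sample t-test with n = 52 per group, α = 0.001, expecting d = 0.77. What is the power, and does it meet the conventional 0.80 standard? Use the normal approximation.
Power ≈ 0.74; the study is underpowered (power < 0.80)

Power calculation (two-sample t-test, normal approximation):
z_β = d · √(n/2) - z_{α/2}
z_β = 0.77 · √(52/2) - 3.291
z_β = 0.77 · 5.099 - 3.291
z_β = 0.636

Power = Φ(z_β) = Φ(0.636) ≈ 0.738

Effect size d = 0.77 is medium by Cohen's convention (0.2/0.5/0.8).

Threshold: power ≥ 0.80 is conventionally adequate.
Power ≈ 0.74 → the study is underpowered (power < 0.80).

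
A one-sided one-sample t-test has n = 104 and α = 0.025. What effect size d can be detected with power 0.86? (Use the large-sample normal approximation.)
d ≈ 0.30

Minimum detectable effect (one-sample t-test, normal approximation):
d = (z_α + z_β) / √n
d = (1.960 + 1.080) / √104
d = 3.040 / 10.198
d ≈ 0.30

By Cohen's convention (0.2 small / 0.5 medium / 0.8 large): small effect.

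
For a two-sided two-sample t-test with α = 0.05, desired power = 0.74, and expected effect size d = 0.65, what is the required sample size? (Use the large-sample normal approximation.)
n = 33 per group

Sample size formula (two-sample t-test, normal approximation):
n = 2 · ((z_{α/2} + z_β) / d)²

z_{α/2} = 1.960 (for α = 0.05, two-sided)
z_β = 0.643 (for power = 0.74)
d = 0.65

n = 2 · ((1.960 + 0.643) / 0.65)²
n = 2 · (4.005)²
n ≈ 32.08
Round up to the next whole number: n = 33 per group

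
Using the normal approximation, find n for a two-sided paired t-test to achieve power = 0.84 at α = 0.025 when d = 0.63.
n = 27 pairs

Sample size formula (paired t-test, normal approximation):
n = ((z_{α/2} + z_β) / d)²

z_{α/2} = 2.241 (for α = 0.025, two-sided)
z_β = 0.994 (for power = 0.84)
d = 0.63

n = ((2.241 + 0.994) / 0.63)²
n = (5.135)²
n ≈ 26.37
Round up to the next whole number: n = 27 pairs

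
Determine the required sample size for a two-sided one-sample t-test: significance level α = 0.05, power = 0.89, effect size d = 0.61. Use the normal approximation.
n = 28

Sample size formula (one-sample t-test, normal approximation):
n = ((z_{α/2} + z_β) / d)²

z_{α/2} = 1.960 (for α = 0.05, two-sided)
z_β = 1.227 (for power = 0.89)
d = 0.61

n = ((1.960 + 1.227) / 0.61)²
n = (5.225)²
n ≈ 27.30
Round up to the next whole number: n = 28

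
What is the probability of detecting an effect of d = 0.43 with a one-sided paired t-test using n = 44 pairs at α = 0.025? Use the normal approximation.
Power ≈ 0.81

Power calculation (paired t-test, normal approximation):
z_β = d · √n - z_α
z_β = 0.43 · √44 - 1.960
z_β = 0.43 · 6.633 - 1.960
z_β = 0.892

Power = Φ(z_β) = Φ(0.892) ≈ 0.814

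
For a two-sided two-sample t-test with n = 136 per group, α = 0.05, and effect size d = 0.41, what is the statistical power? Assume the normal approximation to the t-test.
Power ≈ 0.92

Power calculation (two-sample t-test, normal approximation):
z_β = d · √(n/2) - z_{α/2}
z_β = 0.41 · √(136/2) - 1.960
z_β = 0.41 · 8.246 - 1.960
z_β = 1.421

Power = Φ(z_β) = Φ(1.421) ≈ 0.922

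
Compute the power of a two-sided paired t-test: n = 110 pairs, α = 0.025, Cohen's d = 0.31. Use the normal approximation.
Power ≈ 0.84

Power calculation (paired t-test, normal approximation):
z_β = d · √n - z_{α/2}
z_β = 0.31 · √110 - 2.241
z_β = 0.31 · 10.488 - 2.241
z_β = 1.010

Power = Φ(z_β) = Φ(1.010) ≈ 0.844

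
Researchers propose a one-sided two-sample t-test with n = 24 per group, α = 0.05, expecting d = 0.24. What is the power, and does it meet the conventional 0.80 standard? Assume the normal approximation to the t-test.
Power ≈ 0.21; the study is underpowered (power < 0.80)

Power calculation (two-sample t-test, normal approximation):
z_β = d · √(n/2) - z_α
z_β = 0.24 · √(24/2) - 1.645
z_β = 0.24 · 3.464 - 1.645
z_β = -0.813

Power = Φ(z_β) = Φ(-0.813) ≈ 0.208

Effect size d = 0.24 is small by Cohen's convention (0.2/0.5/0.8).

Threshold: power ≥ 0.80 is conventionally adequate.
Power ≈ 0.21 → the study is underpowered (power < 0.80).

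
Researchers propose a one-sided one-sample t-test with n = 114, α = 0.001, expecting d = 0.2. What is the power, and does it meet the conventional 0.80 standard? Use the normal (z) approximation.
Power ≈ 0.17; the study is underpowered (power < 0.80)

Power calculation (one-sample t-test, normal approximation):
z_β = d · √n - z_α
z_β = 0.2 · √114 - 3.090
z_β = 0.2 · 10.677 - 3.090
z_β = -0.955

Power = Φ(z_β) = Φ(-0.955) ≈ 0.170

Effect size d = 0.2 is small by Cohen's convention (0.2/0.5/0.8).

Threshold: power ≥ 0.80 is conventionally adequate.
Power ≈ 0.17 → the study is underpowered (power < 0.80).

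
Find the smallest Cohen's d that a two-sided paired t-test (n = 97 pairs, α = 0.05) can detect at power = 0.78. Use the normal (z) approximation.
d ≈ 0.28

Minimum detectable effect (paired t-test, normal approximation):
d = (z_{α/2} + z_β) / √n
d = (1.960 + 0.772) / √97
d = 2.732 / 9.849
d ≈ 0.28

By Cohen's convention (0.2 small / 0.5 medium / 0.8 large): small effect.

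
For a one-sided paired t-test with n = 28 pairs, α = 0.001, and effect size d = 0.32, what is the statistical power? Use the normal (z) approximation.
Power ≈ 0.08

Power calculation (paired t-test, normal approximation):
z_β = d · √n - z_α
z_β = 0.32 · √28 - 3.090
z_β = 0.32 · 5.292 - 3.090
z_β = -1.397

Power = Φ(z_β) = Φ(-1.397) ≈ 0.081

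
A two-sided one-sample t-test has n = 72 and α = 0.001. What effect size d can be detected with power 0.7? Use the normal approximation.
d ≈ 0.45

Minimum detectable effect (one-sample t-test, normal approximation):
d = (z_{α/2} + z_β) / √n
d = (3.291 + 0.524) / √72
d = 3.815 / 8.485
d ≈ 0.45

By Cohen's convention (0.2 small / 0.5 medium / 0.8 large): small effect.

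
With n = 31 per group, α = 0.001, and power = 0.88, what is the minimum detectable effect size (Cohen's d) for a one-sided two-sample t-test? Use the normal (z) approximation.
d ≈ 1.08

Minimum detectable effect (two-sample t-test, normal approximation):
d = (z_α + z_β) / √(n/2)
d = (3.090 + 1.175) / √(31/2)
d = 4.265 / 3.937
d ≈ 1.08

By Cohen's convention (0.2 small / 0.5 medium / 0.8 large): large effect.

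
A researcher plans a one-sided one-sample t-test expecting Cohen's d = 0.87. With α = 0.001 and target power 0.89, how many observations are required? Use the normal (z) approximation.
n = 25

Sample size formula (one-sample t-test, normal approximation):
n = ((z_α + z_β) / d)²

z_α = 3.090 (for α = 0.001, one-sided)
z_β = 1.227 (for power = 0.89)
d = 0.87

n = ((3.090 + 1.227) / 0.87)²
n = (4.962)²
n ≈ 24.62
Round up to the next whole number: n = 25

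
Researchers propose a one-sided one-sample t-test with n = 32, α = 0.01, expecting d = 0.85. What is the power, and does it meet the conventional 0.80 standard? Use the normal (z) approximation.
Power ≈ 0.99; the study is adequately powered (power ≥ 0.80)

Power calculation (one-sample t-test, normal approximation):
z_β = d · √n - z_α
z_β = 0.85 · √32 - 2.326
z_β = 0.85 · 5.657 - 2.326
z_β = 2.482

Power = Φ(z_β) = Φ(2.482) ≈ 0.993

Effect size d = 0.85 is large by Cohen's convention (0.2/0.5/0.8).

Threshold: power ≥ 0.80 is conventionally adequate.
Power ≈ 0.99 → the study is adequately powered (power ≥ 0.80).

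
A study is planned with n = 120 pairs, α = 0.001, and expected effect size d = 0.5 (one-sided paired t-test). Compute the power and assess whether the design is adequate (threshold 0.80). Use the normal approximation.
Power ≈ 0.99; the study is adequately powered (power ≥ 0.80)

Power calculation (paired t-test, normal approximation):
z_β = d · √n - z_α
z_β = 0.5 · √120 - 3.090
z_β = 0.5 · 10.954 - 3.090
z_β = 2.387

Power = Φ(z_β) = Φ(2.387) ≈ 0.992

Effect size d = 0.5 is medium by Cohen's convention (0.2/0.5/0.8).

Threshold: power ≥ 0.80 is conventionally adequate.
Power ≈ 0.99 → the study is adequately powered (power ≥ 0.80).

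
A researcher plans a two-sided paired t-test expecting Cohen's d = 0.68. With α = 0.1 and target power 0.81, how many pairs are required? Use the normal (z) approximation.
n = 14 pairs

Sample size formula (paired t-test, normal approximation):
n = ((z_{α/2} + z_β) / d)²

z_{α/2} = 1.645 (for α = 0.1, two-sided)
z_β = 0.878 (for power = 0.81)
d = 0.68

n = ((1.645 + 0.878) / 0.68)²
n = (3.710)²
n ≈ 13.76
Round up to the next whole number: n = 14 pairs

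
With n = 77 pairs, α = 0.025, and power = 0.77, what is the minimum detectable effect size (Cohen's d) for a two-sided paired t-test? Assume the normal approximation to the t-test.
d ≈ 0.34

Minimum detectable effect (paired t-test, normal approximation):
d = (z_{α/2} + z_β) / √n
d = (2.241 + 0.739) / √77
d = 2.980 / 8.775
d ≈ 0.34

By Cohen's convention (0.2 small / 0.5 medium / 0.8 large): small effect.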